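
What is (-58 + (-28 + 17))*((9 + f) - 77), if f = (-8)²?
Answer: 276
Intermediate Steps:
f = 64
(-58 + (-28 + 17))*((9 + f) - 77) = (-58 + (-28 + 17))*((9 + 64) - 77) = (-58 - 11)*(73 - 77) = -69*(-4) = 276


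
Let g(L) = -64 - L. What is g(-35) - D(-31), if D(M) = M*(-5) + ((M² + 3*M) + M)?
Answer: -1021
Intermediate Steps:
D(M) = M² - M (D(M) = -5*M + (M² + 4*M) = M² - M)
g(-35) - D(-31) = (-64 - 1*(-35)) - (-31)*(-1 - 31) = (-64 + 35) - (-31)*(-32) = -29 - 1*992 = -29 - 992 = -1021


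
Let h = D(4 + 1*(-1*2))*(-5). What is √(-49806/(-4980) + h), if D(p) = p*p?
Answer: I*√6888170/830 ≈ 3.1621*I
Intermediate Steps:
D(p) = p²
h = -20 (h = (4 + 1*(-1*2))²*(-5) = (4 + 1*(-2))²*(-5) = (4 - 2)²*(-5) = 2²*(-5) = 4*(-5) = -20)
√(-49806/(-4980) + h) = √(-49806/(-4980) - 20) = √(-49806*(-1/4980) - 20) = √(8301/830 - 20) = √(-8299/830) = I*√6888170/830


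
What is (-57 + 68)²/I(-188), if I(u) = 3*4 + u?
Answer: -11/16 ≈ -0.68750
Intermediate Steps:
I(u) = 12 + u
(-57 + 68)²/I(-188) = (-57 + 68)²/(12 - 188) = 11²/(-176) = 121*(-1/176) = -11/16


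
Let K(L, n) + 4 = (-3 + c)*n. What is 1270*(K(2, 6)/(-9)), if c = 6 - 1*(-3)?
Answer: -40640/9 ≈ -4515.6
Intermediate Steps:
c = 9 (c = 6 + 3 = 9)
K(L, n) = -4 + 6*n (K(L, n) = -4 + (-3 + 9)*n = -4 + 6*n)
1270*(K(2, 6)/(-9)) = 1270*((-4 + 6*6)/(-9)) = 1270*((-4 + 36)*(-1/9)) = 1270*(32*(-1/9)) = 1270*(-32/9) = -40640/9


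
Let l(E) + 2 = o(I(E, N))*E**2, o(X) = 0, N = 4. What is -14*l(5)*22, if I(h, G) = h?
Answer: 616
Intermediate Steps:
l(E) = -2 (l(E) = -2 + 0*E**2 = -2 + 0 = -2)
-14*l(5)*22 = -14*(-2)*22 = 28*22 = 616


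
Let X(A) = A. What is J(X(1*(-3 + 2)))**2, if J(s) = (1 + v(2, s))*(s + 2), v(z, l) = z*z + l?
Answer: 16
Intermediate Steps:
v(z, l) = l + z**2 (v(z, l) = z**2 + l = l + z**2)
J(s) = (2 + s)*(5 + s) (J(s) = (1 + (s + 2**2))*(s + 2) = (1 + (s + 4))*(2 + s) = (1 + (4 + s))*(2 + s) = (5 + s)*(2 + s) = (2 + s)*(5 + s))
J(X(1*(-3 + 2)))**2 = (10 + (1*(-3 + 2))**2 + 7*(1*(-3 + 2)))**2 = (10 + (1*(-1))**2 + 7*(1*(-1)))**2 = (10 + (-1)**2 + 7*(-1))**2 = (10 + 1 - 7)**2 = 4**2 = 16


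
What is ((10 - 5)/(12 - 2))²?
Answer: ¼ ≈ 0.25000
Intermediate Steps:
((10 - 5)/(12 - 2))² = (5/10)² = (5*(⅒))² = (½)² = ¼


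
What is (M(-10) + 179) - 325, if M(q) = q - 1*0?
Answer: -156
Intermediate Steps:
M(q) = q (M(q) = q + 0 = q)
(M(-10) + 179) - 325 = (-10 + 179) - 325 = 169 - 325 = -156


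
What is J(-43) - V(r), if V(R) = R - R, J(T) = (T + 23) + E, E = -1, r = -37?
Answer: -21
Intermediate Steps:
J(T) = 22 + T (J(T) = (T + 23) - 1 = (23 + T) - 1 = 22 + T)
V(R) = 0
J(-43) - V(r) = (22 - 43) - 1*0 = -21 + 0 = -21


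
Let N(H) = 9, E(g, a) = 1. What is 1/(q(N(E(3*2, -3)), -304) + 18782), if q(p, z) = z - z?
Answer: 1/18782 ≈ 5.3242e-5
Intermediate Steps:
q(p, z) = 0
1/(q(N(E(3*2, -3)), -304) + 18782) = 1/(0 + 18782) = 1/18782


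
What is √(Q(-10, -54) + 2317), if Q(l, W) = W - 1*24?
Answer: √2239 ≈ 47.318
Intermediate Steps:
Q(l, W) = -24 + W (Q(l, W) = W - 24 = -24 + W)
√(Q(-10, -54) + 2317) = √((-24 - 54) + 2317) = √(-78 + 2317) = √2239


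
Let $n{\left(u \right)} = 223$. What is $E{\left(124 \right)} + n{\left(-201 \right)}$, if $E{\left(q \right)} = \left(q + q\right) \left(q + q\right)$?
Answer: $61727$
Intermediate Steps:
$E{\left(q \right)} = 4 q^{2}$ ($E{\left(q \right)} = 2 q 2 q = 4 q^{2}$)
$E{\left(124 \right)} + n{\left(-201 \right)} = 4 \cdot 124^{2} + 223 = 4 \cdot 15376 + 223 = 61504 + 223 = 61727$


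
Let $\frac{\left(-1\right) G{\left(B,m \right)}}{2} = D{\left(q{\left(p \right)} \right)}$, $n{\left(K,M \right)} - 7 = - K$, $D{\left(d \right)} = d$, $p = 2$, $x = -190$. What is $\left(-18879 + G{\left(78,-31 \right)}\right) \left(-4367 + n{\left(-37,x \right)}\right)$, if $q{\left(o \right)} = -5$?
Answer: $81570687$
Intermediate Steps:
$n{\left(K,M \right)} = 7 - K$
$G{\left(B,m \right)} = 10$ ($G{\left(B,m \right)} = \left(-2\right) \left(-5\right) = 10$)
$\left(-18879 + G{\left(78,-31 \right)}\right) \left(-4367 + n{\left(-37,x \right)}\right) = \left(-18879 + 10\right) \left(-4367 + \left(7 - -37\right)\right) = - 18869 \left(-4367 + \left(7 + 37\right)\right) = - 18869 \left(-4367 + 44\right) = \left(-18869\right) \left(-4323\right) = 81570687$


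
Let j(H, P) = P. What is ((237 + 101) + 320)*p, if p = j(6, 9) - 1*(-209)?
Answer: 143444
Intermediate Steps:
p = 218 (p = 9 - 1*(-209) = 9 + 209 = 218)
((237 + 101) + 320)*p = ((237 + 101) + 320)*218 = (338 + 320)*218 = 658*218 = 143444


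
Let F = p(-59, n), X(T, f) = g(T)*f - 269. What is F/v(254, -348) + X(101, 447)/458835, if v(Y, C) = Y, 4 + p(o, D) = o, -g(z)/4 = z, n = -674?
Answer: -74844283/116544090 ≈ -0.64220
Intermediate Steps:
g(z) = -4*z
p(o, D) = -4 + o
X(T, f) = -269 - 4*T*f (X(T, f) = (-4*T)*f - 269 = -4*T*f - 269 = -269 - 4*T*f)
F = -63 (F = -4 - 59 = -63)
F/v(254, -348) + X(101, 447)/458835 = -63/254 + (-269 - 4*101*447)/458835 = -63*1/254 + (-269 - 180588)*(1/458835) = -63/254 - 180857*1/458835 = -63/254 - 180857/458835 = -74844283/116544090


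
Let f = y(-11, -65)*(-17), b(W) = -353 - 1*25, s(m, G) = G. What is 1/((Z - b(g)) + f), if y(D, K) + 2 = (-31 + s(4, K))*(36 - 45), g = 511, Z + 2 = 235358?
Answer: 1/221080 ≈ 4.5233e-6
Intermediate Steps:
Z = 235356 (Z = -2 + 235358 = 235356)
b(W) = -378 (b(W) = -353 - 25 = -378)
y(D, K) = 277 - 9*K (y(D, K) = -2 + (-31 + K)*(36 - 45) = -2 + (-31 + K)*(-9) = -2 + (279 - 9*K) = 277 - 9*K)
f = -14654 (f = (277 - 9*(-65))*(-17) = (277 + 585)*(-17) = 862*(-17) = -14654)
1/((Z - b(g)) + f) = 1/((235356 - 1*(-378)) - 14654) = 1/((235356 + 378) - 14654) = 1/(235734 - 14654) = 1/221080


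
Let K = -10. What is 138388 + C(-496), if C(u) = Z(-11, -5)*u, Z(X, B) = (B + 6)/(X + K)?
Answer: 2906644/21 ≈ 1.3841e+5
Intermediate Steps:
Z(X, B) = (6 + B)/(-10 + X) (Z(X, B) = (B + 6)/(X - 10) = (6 + B)/(-10 + X))
C(u) = -u/21 (C(u) = ((6 - 5)/(-10 - 11))*u = (1/(-21))*u = (-1/21*1)*u = -u/21)
138388 + C(-496) = 138388 - 1/21*(-496) = 138388 + 496/21 = 2906644/21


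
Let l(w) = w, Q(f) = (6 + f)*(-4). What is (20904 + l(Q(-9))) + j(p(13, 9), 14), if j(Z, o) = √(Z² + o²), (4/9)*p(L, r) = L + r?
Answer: 20916 + √10585/2 ≈ 20967.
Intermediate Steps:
p(L, r) = 9*L/4 + 9*r/4 (p(L, r) = 9*(L + r)/4 = 9*L/4 + 9*r/4)
Q(f) = -24 - 4*f
(20904 + l(Q(-9))) + j(p(13, 9), 14) = (20904 + (-24 - 4*(-9))) + √(((9/4)*13 + (9/4)*9)² + 14²) = (20904 + (-24 + 36)) + √((117/4 + 81/4)² + 196) = (20904 + 12) + √((99/2)² + 196) = 20916 + √(9801/4 + 196) = 20916 + √(10585/4) = 20916 + √10585/2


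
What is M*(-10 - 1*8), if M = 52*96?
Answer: -89856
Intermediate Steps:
M = 4992
M*(-10 - 1*8) = 4992*(-10 - 1*8) = 4992*(-10 - 8) = 4992*(-18) = -89856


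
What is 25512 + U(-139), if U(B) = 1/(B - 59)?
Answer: 5051375/198 ≈ 25512.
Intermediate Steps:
U(B) = 1/(-59 + B)
25512 + U(-139) = 25512 + 1/(-59 - 139) = 25512 + 1/(-198) = 25512 - 1/198 = 5051375/198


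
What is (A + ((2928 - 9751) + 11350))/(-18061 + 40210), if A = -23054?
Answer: -18527/22149 ≈ -0.83647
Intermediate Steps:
(A + ((2928 - 9751) + 11350))/(-18061 + 40210) = (-23054 + ((2928 - 9751) + 11350))/(-18061 + 40210) = (-23054 + (-6823 + 11350))/22149 = (-23054 + 4527)*(1/22149) = -18527*1/22149 = -18527/22149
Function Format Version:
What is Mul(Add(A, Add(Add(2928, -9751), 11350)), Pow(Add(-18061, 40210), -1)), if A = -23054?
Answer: Rational(-18527, 22149) ≈ -0.83647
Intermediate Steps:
Mul(Add(A, Add(Add(2928, -9751), 11350)), Pow(Add(-18061, 40210), -1)) = Mul(Add(-23054, Add(Add(2928, -9751), 11350)), Pow(Add(-18061, 40210), -1)) = Mul(Add(-23054, Add(-6823, 11350)), Pow(22149, -1)) = Mul(Add(-23054, 4527), Rational(1, 22149)) = Mul(-18527, Rational(1, 22149)) = Rational(-18527, 22149)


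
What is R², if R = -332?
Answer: 110224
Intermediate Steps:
R² = (-332)² = 110224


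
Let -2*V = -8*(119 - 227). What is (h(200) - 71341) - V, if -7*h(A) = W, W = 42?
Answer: -70915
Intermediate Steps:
h(A) = -6 (h(A) = -1/7*42 = -6)
V = -432 (V = -(-4)*(119 - 227) = -(-4)*(-108) = -1/2*864 = -432)
(h(200) - 71341) - V = (-6 - 71341) - 1*(-432) = -71347 + 432 = -70915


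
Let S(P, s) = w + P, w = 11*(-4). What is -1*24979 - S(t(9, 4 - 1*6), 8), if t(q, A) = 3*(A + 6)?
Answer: -24947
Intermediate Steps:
t(q, A) = 18 + 3*A (t(q, A) = 3*(6 + A) = 18 + 3*A)
w = -44
S(P, s) = -44 + P
-1*24979 - S(t(9, 4 - 1*6), 8) = -1*24979 - (-44 + (18 + 3*(4 - 1*6))) = -24979 - (-44 + (18 + 3*(4 - 6))) = -24979 - (-44 + (18 + 3*(-2))) = -24979 - (-44 + (18 - 6)) = -24979 - (-44 + 12) = -24979 - 1*(-32) = -24979 + 32 = -24947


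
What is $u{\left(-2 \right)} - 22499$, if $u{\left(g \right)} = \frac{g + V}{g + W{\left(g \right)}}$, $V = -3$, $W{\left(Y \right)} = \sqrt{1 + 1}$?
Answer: $-22494 + \frac{5 \sqrt{2}}{2} \approx -22490.0$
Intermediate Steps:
$W{\left(Y \right)} = \sqrt{2}$
$u{\left(g \right)} = \frac{-3 + g}{g + \sqrt{2}}$ ($u{\left(g \right)} = \frac{g - 3}{g + \sqrt{2}} = \frac{-3 + g}{g + \sqrt{2}}$)
$u{\left(-2 \right)} - 22499 = \frac{-3 - 2}{-2 + \sqrt{2}} - 22499 = \frac{1}{-2 + \sqrt{2}} \left(-5\right) - 22499 = - \frac{5}{-2 + \sqrt{2}} - 22499 = -22499 - \frac{5}{-2 + \sqrt{2}}$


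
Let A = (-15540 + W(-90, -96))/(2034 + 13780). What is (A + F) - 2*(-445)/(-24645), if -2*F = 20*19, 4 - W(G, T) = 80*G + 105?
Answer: -14854389721/77947206 ≈ -190.57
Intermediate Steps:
W(G, T) = -101 - 80*G (W(G, T) = 4 - (80*G + 105) = 4 - (105 + 80*G) = 4 + (-105 - 80*G) = -101 - 80*G)
F = -190 (F = -10*19 = -½*380 = -190)
A = -8441/15814 (A = (-15540 + (-101 - 80*(-90)))/(2034 + 13780) = (-15540 + (-101 + 7200))/15814 = (-15540 + 7099)*(1/15814) = -8441*1/15814 = -8441/15814 ≈ -0.53377)
(A + F) - 2*(-445)/(-24645) = (-8441/15814 - 190) - 2*(-445)/(-24645) = -3013101/15814 + 890*(-1/24645) = -3013101/15814 - 178/4929 = -14854389721/77947206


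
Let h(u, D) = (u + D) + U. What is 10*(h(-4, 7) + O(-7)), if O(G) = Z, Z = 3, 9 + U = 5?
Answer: 20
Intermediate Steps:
U = -4 (U = -9 + 5 = -4)
h(u, D) = -4 + D + u (h(u, D) = (u + D) - 4 = (D + u) - 4 = -4 + D + u)
O(G) = 3
10*(h(-4, 7) + O(-7)) = 10*((-4 + 7 - 4) + 3) = 10*(-1 + 3) = 10*2 = 20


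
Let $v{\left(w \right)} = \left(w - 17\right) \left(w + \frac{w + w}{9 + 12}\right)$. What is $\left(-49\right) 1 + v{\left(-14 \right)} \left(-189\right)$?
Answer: $-89887$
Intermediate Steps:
$v{\left(w \right)} = \frac{23 w \left(-17 + w\right)}{21}$ ($v{\left(w \right)} = \left(-17 + w\right) \left(w + \frac{2 w}{21}\right) = \left(-17 + w\right) \frac{23 w}{21} = \frac{23 w \left(-17 + w\right)}{21}$)
$\left(-49\right) 1 + v{\left(-14 \right)} \left(-189\right) = \left(-49\right) 1 + \frac{23}{21} \left(-14\right) \left(-17 - 14\right) \left(-189\right) = -49 + \frac{23}{21} \left(-14\right) \left(-31\right) \left(-189\right) = -49 + \frac{1426}{3} \left(-189\right) = -49 - 89838 = -89887$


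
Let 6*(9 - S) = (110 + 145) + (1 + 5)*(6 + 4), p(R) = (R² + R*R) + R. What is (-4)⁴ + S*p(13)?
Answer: -30025/2 ≈ -15013.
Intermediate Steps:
p(R) = R + 2*R² (p(R) = (R² + R²) + R = 2*R² + R = R + 2*R²)
S = -87/2 (S = 9 - ((110 + 145) + (1 + 5)*(6 + 4))/6 = 9 - (255 + 6*10)/6 = 9 - (255 + 60)/6 = 9 - ⅙*315 = 9 - 105/2 = -87/2 ≈ -43.500)
(-4)⁴ + S*p(13) = (-4)⁴ - 1131*(1 + 2*13)/2 = 256 - 1131*(1 + 26)/2 = 256 - 1131*27/2 = 256 - 87/2*351 = 256 - 30537/2 = -30025/2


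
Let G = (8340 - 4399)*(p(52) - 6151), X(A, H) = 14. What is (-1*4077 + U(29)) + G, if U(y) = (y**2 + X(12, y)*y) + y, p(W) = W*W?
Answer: -13587428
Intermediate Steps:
p(W) = W**2
G = -13584627 (G = (8340 - 4399)*(52**2 - 6151) = 3941*(2704 - 6151) = 3941*(-3447) = -13584627)
U(y) = y**2 + 15*y (U(y) = (y**2 + 14*y) + y = y**2 + 15*y)
(-1*4077 + U(29)) + G = (-1*4077 + 29*(15 + 29)) - 13584627 = (-4077 + 29*44) - 13584627 = (-4077 + 1276) - 13584627 = -2801 - 13584627 = -13587428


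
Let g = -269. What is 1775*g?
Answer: -477475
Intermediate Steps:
1775*g = 1775*(-269) = -477475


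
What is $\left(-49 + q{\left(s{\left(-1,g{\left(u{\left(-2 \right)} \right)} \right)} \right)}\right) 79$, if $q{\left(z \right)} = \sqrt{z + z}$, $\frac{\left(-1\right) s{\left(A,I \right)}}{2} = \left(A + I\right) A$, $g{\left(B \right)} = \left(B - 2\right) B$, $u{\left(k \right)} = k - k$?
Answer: $-3871 + 158 i \approx -3871.0 + 158.0 i$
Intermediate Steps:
$u{\left(k \right)} = 0$
$g{\left(B \right)} = B \left(-2 + B\right)$ ($g{\left(B \right)} = \left(-2 + B\right) B = B \left(-2 + B\right)$)
$s{\left(A,I \right)} = - 2 A \left(A + I\right)$ ($s{\left(A,I \right)} = - 2 \left(A + I\right) A = - 2 A \left(A + I\right)$)
$q{\left(z \right)} = \sqrt{2} \sqrt{z}$ ($q{\left(z \right)} = \sqrt{2 z} = \sqrt{2} \sqrt{z}$)
$\left(-49 + q{\left(s{\left(-1,g{\left(u{\left(-2 \right)} \right)} \right)} \right)}\right) 79 = \left(-49 + \sqrt{2} \sqrt{\left(-2\right) \left(-1\right) \left(-1 + 0 \left(-2 + 0\right)\right)}\right) 79 = \left(-49 + \sqrt{2} \sqrt{\left(-2\right) \left(-1\right) \left(-1 + 0 \left(-2\right)\right)}\right) 79 = \left(-49 + \sqrt{2} \sqrt{\left(-2\right) \left(-1\right) \left(-1 + 0\right)}\right) 79 = \left(-49 + \sqrt{2} \sqrt{\left(-2\right) \left(-1\right) \left(-1\right)}\right) 79 = \left(-49 + \sqrt{2} \sqrt{-2}\right) 79 = \left(-49 + \sqrt{2} i \sqrt{2}\right) 79 = \left(-49 + 2 i\right) 79 = -3871 + 158 i$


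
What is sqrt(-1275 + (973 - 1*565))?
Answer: 17*I*sqrt(3) ≈ 29.445*I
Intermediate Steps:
sqrt(-1275 + (973 - 1*565)) = sqrt(-1275 + (973 - 565)) = sqrt(-1275 + 408) = sqrt(-867) = 17*I*sqrt(3)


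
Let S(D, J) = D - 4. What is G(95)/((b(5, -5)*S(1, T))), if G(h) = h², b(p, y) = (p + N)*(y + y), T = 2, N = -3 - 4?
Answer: -1805/12 ≈ -150.42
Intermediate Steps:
N = -7
S(D, J) = -4 + D
b(p, y) = 2*y*(-7 + p) (b(p, y) = (p - 7)*(y + y) = (-7 + p)*(2*y) = 2*y*(-7 + p))
G(95)/((b(5, -5)*S(1, T))) = 95²/(((2*(-5)*(-7 + 5))*(-4 + 1))) = 9025/(((2*(-5)*(-2))*(-3))) = 9025/((20*(-3))) = 9025/(-60) = 9025*(-1/60) = -1805/12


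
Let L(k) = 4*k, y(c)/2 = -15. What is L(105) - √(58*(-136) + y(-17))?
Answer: 420 - I*√7918 ≈ 420.0 - 88.983*I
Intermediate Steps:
y(c) = -30 (y(c) = 2*(-15) = -30)
L(105) - √(58*(-136) + y(-17)) = 4*105 - √(58*(-136) - 30) = 420 - √(-7888 - 30) = 420 - √(-7918) = 420 - I*√7918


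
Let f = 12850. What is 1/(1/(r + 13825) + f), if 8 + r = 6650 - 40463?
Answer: 19996/256948599 ≈ 7.7821e-5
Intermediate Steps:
r = -33821 (r = -8 + (6650 - 40463) = -8 - 33813 = -33821)
1/(1/(r + 13825) + f) = 1/(1/(-33821 + 13825) + 12850) = 1/(1/(-19996) + 12850) = 1/(-1/19996 + 12850) = 1/(256948599/19996) = 19996/256948599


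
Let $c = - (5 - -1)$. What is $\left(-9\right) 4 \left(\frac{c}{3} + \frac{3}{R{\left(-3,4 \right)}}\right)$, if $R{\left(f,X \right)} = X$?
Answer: $45$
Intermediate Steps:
$c = -6$ ($c = - (5 + 1) = \left(-1\right) 6 = -6$)
$\left(-9\right) 4 \left(\frac{c}{3} + \frac{3}{R{\left(-3,4 \right)}}\right) = \left(-9\right) 4 \left(- \frac{6}{3} + \frac{3}{4}\right) = - 36 \left(\left(-6\right) \frac{1}{3} + 3 \cdot \frac{1}{4}\right) = - 36 \left(-2 + \frac{3}{4}\right) = \left(-36\right) \left(- \frac{5}{4}\right) = 45$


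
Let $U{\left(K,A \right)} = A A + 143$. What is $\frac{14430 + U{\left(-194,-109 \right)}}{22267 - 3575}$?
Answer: $\frac{13227}{9346} \approx 1.4153$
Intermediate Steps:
$U{\left(K,A \right)} = 143 + A^{2}$ ($U{\left(K,A \right)} = A^{2} + 143 = 143 + A^{2}$)
$\frac{14430 + U{\left(-194,-109 \right)}}{22267 - 3575} = \frac{14430 + \left(143 + \left(-109\right)^{2}\right)}{22267 - 3575} = \frac{14430 + \left(143 + 11881\right)}{18692} = \left(14430 + 12024\right) \frac{1}{18692} = 26454 \cdot \frac{1}{18692} = \frac{13227}{9346}$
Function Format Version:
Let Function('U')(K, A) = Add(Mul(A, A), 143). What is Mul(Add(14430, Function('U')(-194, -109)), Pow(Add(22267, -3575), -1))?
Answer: Rational(13227, 9346) ≈ 1.4153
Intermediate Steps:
Function('U')(K, A) = Add(143, Pow(A, 2)) (Function('U')(K, A) = Add(Pow(A, 2), 143) = Add(143, Pow(A, 2)))
Mul(Add(14430, Function('U')(-194, -109)), Pow(Add(22267, -3575), -1)) = Mul(Add(14430, Add(143, Pow(-109, 2))), Pow(Add(22267, -3575), -1)) = Mul(Add(14430, Add(143, 11881)), Pow(18692, -1)) = Mul(Add(14430, 12024), Rational(1, 18692)) = Mul(26454, Rational(1, 18692)) = Rational(13227, 9346)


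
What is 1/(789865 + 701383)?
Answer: 1/1491248 ≈ 6.7058e-7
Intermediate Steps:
1/(789865 + 701383) = 1/1491248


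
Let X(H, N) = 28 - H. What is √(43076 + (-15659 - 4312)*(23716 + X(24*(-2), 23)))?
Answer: 2*I*√118776739 ≈ 21797.0*I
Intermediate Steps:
√(43076 + (-15659 - 4312)*(23716 + X(24*(-2), 23))) = √(43076 + (-15659 - 4312)*(23716 + (28 - 24*(-2)))) = √(43076 - 19971*(23716 + (28 - 1*(-48)))) = √(43076 - 19971*(23716 + (28 + 48))) = √(43076 - 19971*(23716 + 76)) = √(43076 - 19971*23792) = √(43076 - 475150032) = √(-475106956) = 2*I*√118776739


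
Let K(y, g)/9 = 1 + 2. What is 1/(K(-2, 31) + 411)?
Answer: 1/438 ≈ 0.0022831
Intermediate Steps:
K(y, g) = 27 (K(y, g) = 9*(1 + 2) = 9*3 = 27)
1/(K(-2, 31) + 411) = 1/(27 + 411) = 1/438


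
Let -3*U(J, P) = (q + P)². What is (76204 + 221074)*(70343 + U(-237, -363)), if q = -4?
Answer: 22694202520/3 ≈ 7.5647e+9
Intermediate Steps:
U(J, P) = -(-4 + P)²/3
(76204 + 221074)*(70343 + U(-237, -363)) = (76204 + 221074)*(70343 - (-4 - 363)²/3) = 297278*(70343 - ⅓*(-367)²) = 297278*(70343 - ⅓*134689) = 297278*(70343 - 134689/3) = 297278*(76340/3) = 22694202520/3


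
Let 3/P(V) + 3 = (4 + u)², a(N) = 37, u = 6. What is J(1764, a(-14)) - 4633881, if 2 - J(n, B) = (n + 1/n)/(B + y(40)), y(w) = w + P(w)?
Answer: -61077644453041/13180608 ≈ -4.6339e+6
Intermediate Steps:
P(V) = 3/97 (P(V) = 3/(-3 + (4 + 6)²) = 3/(-3 + 10²) = 3/(-3 + 100) = 3/97)
y(w) = 3/97 + w (y(w) = w + 3/97 = 3/97 + w)
J(n, B) = 2 - (n + 1/n)/(3883/97 + B) (J(n, B) = 2 - (n + 1/n)/(B + (3/97 + 40)) = 2 - (n + 1/n)/(B + 3883/97) = 2 - (n + 1/n)/(3883/97 + B))
J(1764, a(-14)) - 4633881 = (-97 - 97*1764² + 7766*1764 + 194*37*1764)/(1764*(3883 + 97*37)) - 4633881 = (-97 - 97*3111696 + 13699224 + 12661992)/(1764*(3883 + 3589)) - 4633881 = (1/1764)*(-97 - 301834512 + 13699224 + 12661992)/7472 - 4633881 = (1/1764)*(1/7472)*(-275473393) - 4633881 = -275473393/13180608 - 4633881 = -61077644453041/13180608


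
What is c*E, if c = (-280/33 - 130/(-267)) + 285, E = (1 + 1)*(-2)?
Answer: -1084740/979 ≈ -1108.0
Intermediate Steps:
E = -4 (E = 2*(-2) = -4)
c = 271185/979 (c = (-280*1/33 - 130*(-1/267)) + 285 = (-280/33 + 130/267) + 285 = -7830/979 + 285 = 271185/979 ≈ 277.00)
c*E = (271185/979)*(-4) = -1084740/979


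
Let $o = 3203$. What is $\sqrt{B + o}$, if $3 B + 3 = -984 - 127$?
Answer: $\frac{\sqrt{25485}}{3} \approx 53.213$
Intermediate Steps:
$B = - \frac{1114}{3}$ ($B = -1 + \frac{-984 - 127}{3} = -1 + \frac{1}{3} \left(-1111\right) = -1 - \frac{1111}{3} = - \frac{1114}{3} \approx -371.33$)
$\sqrt{B + o} = \sqrt{- \frac{1114}{3} + 3203} = \sqrt{\frac{8495}{3}} = \frac{\sqrt{25485}}{3}$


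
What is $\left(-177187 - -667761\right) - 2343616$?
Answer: $-1853042$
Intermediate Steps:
$\left(-177187 - -667761\right) - 2343616 = \left(-177187 + 667761\right) - 2343616 = 490574 - 2343616 = -1853042$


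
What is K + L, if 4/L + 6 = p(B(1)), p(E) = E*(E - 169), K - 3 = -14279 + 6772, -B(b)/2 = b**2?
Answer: -630335/84 ≈ -7504.0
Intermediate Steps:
B(b) = -2*b**2
K = -7504 (K = 3 + (-14279 + 6772) = 3 - 7507 = -7504)
p(E) = E*(-169 + E)
L = 1/84 (L = 4/(-6 + (-2*1**2)*(-169 - 2*1**2)) = 4/(-6 + (-2*1)*(-169 - 2*1)) = 4/(-6 - 2*(-169 - 2)) = 4/(-6 - 2*(-171)) = 4/(-6 + 342) = 4/336 = 4*(1/336) = 1/84 ≈ 0.011905)
K + L = -7504 + 1/84 = -630335/84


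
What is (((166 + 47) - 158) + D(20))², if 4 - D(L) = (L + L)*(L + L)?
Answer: 2374681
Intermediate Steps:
D(L) = 4 - 4*L² (D(L) = 4 - (L + L)*(L + L) = 4 - 2*L*2*L = 4 - 4*L²)
(((166 + 47) - 158) + D(20))² = (((166 + 47) - 158) + (4 - 4*20²))² = ((213 - 158) + (4 - 4*400))² = (55 + (4 - 1600))² = (55 - 1596)² = (-1541)² = 2374681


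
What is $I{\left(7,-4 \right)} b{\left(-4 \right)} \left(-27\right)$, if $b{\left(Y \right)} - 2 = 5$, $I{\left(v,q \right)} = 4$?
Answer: $-756$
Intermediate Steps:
$b{\left(Y \right)} = 7$ ($b{\left(Y \right)} = 2 + 5 = 7$)
$I{\left(7,-4 \right)} b{\left(-4 \right)} \left(-27\right) = 4 \cdot 7 \left(-27\right) = 28 \left(-27\right) = -756$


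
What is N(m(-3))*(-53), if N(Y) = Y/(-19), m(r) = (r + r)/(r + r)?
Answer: 53/19 ≈ 2.7895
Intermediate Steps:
m(r) = 1 (m(r) = (2*r)/((2*r)) = (2*r)*(1/(2*r)) = 1)
N(Y) = -Y/19 (N(Y) = Y*(-1/19) = -Y/19)
N(m(-3))*(-53) = -1/19*1*(-53) = -1/19*(-53) = 53/19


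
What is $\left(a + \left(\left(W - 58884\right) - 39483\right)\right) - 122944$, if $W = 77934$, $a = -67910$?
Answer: $-211287$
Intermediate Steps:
$\left(a + \left(\left(W - 58884\right) - 39483\right)\right) - 122944 = \left(-67910 + \left(\left(77934 - 58884\right) - 39483\right)\right) - 122944 = \left(-67910 + \left(19050 - 39483\right)\right) - 122944 = \left(-67910 - 20433\right) - 122944 = -88343 - 122944 = -211287$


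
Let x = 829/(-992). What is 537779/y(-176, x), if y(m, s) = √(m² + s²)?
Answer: 533476768*√30483053705/30483053705 ≈ 3055.5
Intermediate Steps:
x = -829/992 (x = 829*(-1/992) = -829/992 ≈ -0.83569)
537779/y(-176, x) = 537779/(√((-176)² + (-829/992)²)) = 537779/(√(30976 + 687241/984064)) = 537779/(√(30483053705/984064)) = 537779/((√30483053705/992)) = 537779*(992*√30483053705/30483053705) = 533476768*√30483053705/30483053705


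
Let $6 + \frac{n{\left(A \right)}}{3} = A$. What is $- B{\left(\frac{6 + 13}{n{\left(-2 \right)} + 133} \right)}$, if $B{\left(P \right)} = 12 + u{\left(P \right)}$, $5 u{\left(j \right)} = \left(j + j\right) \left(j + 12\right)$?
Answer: $- \frac{763286}{59405} \approx -12.849$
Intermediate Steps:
$n{\left(A \right)} = -18 + 3 A$
$u{\left(j \right)} = \frac{2 j \left(12 + j\right)}{5}$ ($u{\left(j \right)} = \frac{\left(j + j\right) \left(j + 12\right)}{5} = \frac{2 j \left(12 + j\right)}{5}$)
$B{\left(P \right)} = 12 + \frac{2 P \left(12 + P\right)}{5}$
$- B{\left(\frac{6 + 13}{n{\left(-2 \right)} + 133} \right)} = - (12 + \frac{2 \frac{6 + 13}{\left(-18 + 3 \left(-2\right)\right) + 133} \left(12 + \frac{6 + 13}{\left(-18 + 3 \left(-2\right)\right) + 133}\right)}{5}) = - (12 + \frac{2 \frac{19}{\left(-18 - 6\right) + 133} \left(12 + \frac{19}{\left(-18 - 6\right) + 133}\right)}{5}) = - (12 + \frac{2 \frac{19}{-24 + 133} \left(12 + \frac{19}{-24 + 133}\right)}{5}) = - (12 + \frac{2 \cdot \frac{19}{109} \left(12 + \frac{19}{109}\right)}{5}) = - (12 + \frac{2 \cdot 19 \cdot \frac{1}{109} \left(12 + 19 \cdot \frac{1}{109}\right)}{5}) = - (12 + \frac{2}{5} \cdot \frac{19}{109} \left(12 + \frac{19}{109}\right)) = - (12 + \frac{2}{5} \cdot \frac{19}{109} \cdot \frac{1327}{109}) = - (12 + \frac{50426}{59405}) = \left(-1\right) \frac{763286}{59405} = - \frac{763286}{59405}$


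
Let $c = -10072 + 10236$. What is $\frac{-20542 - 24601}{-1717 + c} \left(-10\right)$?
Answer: $- \frac{451430}{1553} \approx -290.68$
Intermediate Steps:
$c = 164$
$\frac{-20542 - 24601}{-1717 + c} \left(-10\right) = \frac{-20542 - 24601}{-1717 + 164} \left(-10\right) = - \frac{45143}{-1553} \left(-10\right) = \left(-45143\right) \left(- \frac{1}{1553}\right) \left(-10\right) = \frac{45143}{1553} \left(-10\right) = - \frac{451430}{1553}$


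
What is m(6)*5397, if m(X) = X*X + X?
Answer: 226674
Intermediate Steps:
m(X) = X + X**2 (m(X) = X**2 + X = X + X**2)
m(6)*5397 = (6*(1 + 6))*5397 = (6*7)*5397 = 42*5397 = 226674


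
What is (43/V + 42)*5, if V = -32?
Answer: 6505/32 ≈ 203.28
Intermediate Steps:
(43/V + 42)*5 = (43/(-32) + 42)*5 = (43*(-1/32) + 42)*5 = (-43/32 + 42)*5 = (1301/32)*5 = 6505/32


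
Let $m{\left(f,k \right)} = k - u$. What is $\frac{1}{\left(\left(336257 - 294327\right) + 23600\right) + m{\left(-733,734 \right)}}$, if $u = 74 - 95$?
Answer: $\frac{1}{66285} \approx 1.5086 \cdot 10^{-5}$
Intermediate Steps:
$u = -21$
$m{\left(f,k \right)} = 21 + k$ ($m{\left(f,k \right)} = k - -21 = k + 21 = 21 + k$)
$\frac{1}{\left(\left(336257 - 294327\right) + 23600\right) + m{\left(-733,734 \right)}} = \frac{1}{\left(\left(336257 - 294327\right) + 23600\right) + \left(21 + 734\right)} = \frac{1}{\left(41930 + 23600\right) + 755} = \frac{1}{65530 + 755} = \frac{1}{66285}$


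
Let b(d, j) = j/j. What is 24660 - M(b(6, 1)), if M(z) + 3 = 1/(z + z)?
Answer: 49325/2 ≈ 24663.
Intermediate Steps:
b(d, j) = 1
M(z) = -3 + 1/(2*z) (M(z) = -3 + 1/(z + z) = -3 + 1/(2*z))
24660 - M(b(6, 1)) = 24660 - (-3 + (1/2)/1) = 24660 - (-3 + (1/2)*1) = 24660 - (-3 + 1/2) = 24660 - 1*(-5/2) = 24660 + 5/2 = 49325/2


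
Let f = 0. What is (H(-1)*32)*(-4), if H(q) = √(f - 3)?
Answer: -128*I*√3 ≈ -221.7*I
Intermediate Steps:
H(q) = I*√3 (H(q) = √(0 - 3) = √(-3) = I*√3)
(H(-1)*32)*(-4) = ((I*√3)*32)*(-4) = (32*I*√3)*(-4) = -128*I*√3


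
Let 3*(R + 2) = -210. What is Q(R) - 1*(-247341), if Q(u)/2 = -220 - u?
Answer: 247045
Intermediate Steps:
R = -72 (R = -2 + (1/3)*(-210) = -2 - 70 = -72)
Q(u) = -440 - 2*u (Q(u) = 2*(-220 - u) = -440 - 2*u)
Q(R) - 1*(-247341) = (-440 - 2*(-72)) - 1*(-247341) = (-440 + 144) + 247341 = -296 + 247341 = 247045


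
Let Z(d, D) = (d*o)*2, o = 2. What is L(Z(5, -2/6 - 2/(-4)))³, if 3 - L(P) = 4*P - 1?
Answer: -438976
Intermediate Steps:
Z(d, D) = 4*d (Z(d, D) = (d*2)*2 = (2*d)*2 = 4*d)
L(P) = 4 - 4*P (L(P) = 3 - (4*P - 1) = 3 - (-1 + 4*P) = 3 + (1 - 4*P) = 4 - 4*P)
L(Z(5, -2/6 - 2/(-4)))³ = (4 - 16*5)³ = (4 - 4*20)³ = (4 - 80)³ = (-76)³ = -438976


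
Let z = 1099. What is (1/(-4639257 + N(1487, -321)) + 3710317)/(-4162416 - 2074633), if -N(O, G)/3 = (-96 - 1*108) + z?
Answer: -2460439473659/4136002815594 ≈ -0.59488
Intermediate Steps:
N(O, G) = -2685 (N(O, G) = -3*((-96 - 1*108) + 1099) = -3*((-96 - 108) + 1099) = -3*(-204 + 1099) = -3*895 = -2685)
(1/(-4639257 + N(1487, -321)) + 3710317)/(-4162416 - 2074633) = (1/(-4639257 - 2685) + 3710317)/(-4162416 - 2074633) = (1/(-4641942) + 3710317)/(-6237049) = (-1/4641942 + 3710317)*(-1/6237049) = (17223076315613/4641942)*(-1/6237049) = -2460439473659/4136002815594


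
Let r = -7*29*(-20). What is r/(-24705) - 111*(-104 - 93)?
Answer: 108044035/4941 ≈ 21867.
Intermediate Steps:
r = 4060 (r = -203*(-20) = 4060)
r/(-24705) - 111*(-104 - 93) = 4060/(-24705) - 111*(-104 - 93) = 4060*(-1/24705) - 111*(-197) = -812/4941 - 1*(-21867) = -812/4941 + 21867 = 108044035/4941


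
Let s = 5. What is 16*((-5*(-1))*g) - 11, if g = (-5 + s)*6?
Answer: -11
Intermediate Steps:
g = 0 (g = (-5 + 5)*6 = 0*6 = 0)
16*((-5*(-1))*g) - 11 = 16*(-5*(-1)*0) - 11 = 16*(5*0) - 11 = 16*0 - 11 = 0 - 11 = -11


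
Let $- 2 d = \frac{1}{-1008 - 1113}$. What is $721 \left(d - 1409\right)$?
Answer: $- \frac{615628631}{606} \approx -1.0159 \cdot 10^{6}$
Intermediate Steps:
$d = \frac{1}{4242}$ ($d = - \frac{1}{2 \left(-1008 - 1113\right)} = - \frac{1}{2 \left(-2121\right)} = \left(- \frac{1}{2}\right) \left(- \frac{1}{2121}\right) = \frac{1}{4242} \approx 0.00023574$)
$721 \left(d - 1409\right) = 721 \left(\frac{1}{4242} - 1409\right) = 721 \left(- \frac{5976977}{4242}\right) = - \frac{615628631}{606}$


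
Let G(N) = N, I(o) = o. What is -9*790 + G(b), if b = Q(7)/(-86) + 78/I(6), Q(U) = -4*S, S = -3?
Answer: -305177/43 ≈ -7097.1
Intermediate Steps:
Q(U) = 12 (Q(U) = -4*(-3) = 12)
b = 553/43 (b = 12/(-86) + 78/6 = 12*(-1/86) + 78*(⅙) = -6/43 + 13 = 553/43 ≈ 12.860)
-9*790 + G(b) = -9*790 + 553/43 = -7110 + 553/43 = -305177/43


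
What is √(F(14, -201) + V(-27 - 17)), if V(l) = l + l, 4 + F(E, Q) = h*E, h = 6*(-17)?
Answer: 4*I*√95 ≈ 38.987*I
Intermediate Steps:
h = -102
F(E, Q) = -4 - 102*E
V(l) = 2*l
√(F(14, -201) + V(-27 - 17)) = √((-4 - 102*14) + 2*(-27 - 17)) = √((-4 - 1428) + 2*(-44)) = √(-1432 - 88) = √(-1520) = 4*I*√95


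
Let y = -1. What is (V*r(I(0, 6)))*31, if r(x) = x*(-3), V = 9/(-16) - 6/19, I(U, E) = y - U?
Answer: -24831/304 ≈ -81.681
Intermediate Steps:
I(U, E) = -1 - U
V = -267/304 (V = 9*(-1/16) - 6*1/19 = -9/16 - 6/19 = -267/304 ≈ -0.87829)
r(x) = -3*x
(V*r(I(0, 6)))*31 = -(-801)*(-1 - 1*0)/304*31 = -(-801)*(-1 + 0)/304*31 = -(-801)*(-1)/304*31 = -267/304*3*31 = -801/304*31 = -24831/304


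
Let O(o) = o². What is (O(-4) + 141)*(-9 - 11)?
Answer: -3140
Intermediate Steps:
(O(-4) + 141)*(-9 - 11) = ((-4)² + 141)*(-9 - 11) = (16 + 141)*(-20) = 157*(-20) = -3140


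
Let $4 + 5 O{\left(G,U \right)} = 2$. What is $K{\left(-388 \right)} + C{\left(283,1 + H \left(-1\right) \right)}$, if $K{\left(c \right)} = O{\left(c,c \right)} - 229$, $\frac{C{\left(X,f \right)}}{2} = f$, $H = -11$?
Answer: $- \frac{1027}{5} \approx -205.4$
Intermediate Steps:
$O{\left(G,U \right)} = - \frac{2}{5}$ ($O{\left(G,U \right)} = - \frac{4}{5} + \frac{1}{5} \cdot 2 = - \frac{4}{5} + \frac{2}{5} = - \frac{2}{5}$)
$C{\left(X,f \right)} = 2 f$
$K{\left(c \right)} = - \frac{1147}{5}$ ($K{\left(c \right)} = - \frac{2}{5} - 229 = - \frac{1147}{5}$)
$K{\left(-388 \right)} + C{\left(283,1 + H \left(-1\right) \right)} = - \frac{1147}{5} + 2 \left(1 - -11\right) = - \frac{1147}{5} + 2 \left(1 + 11\right) = - \frac{1147}{5} + 2 \cdot 12 = - \frac{1147}{5} + 24 = - \frac{1027}{5}$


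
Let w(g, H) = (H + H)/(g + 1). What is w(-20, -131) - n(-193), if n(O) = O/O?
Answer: 243/19 ≈ 12.789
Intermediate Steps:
w(g, H) = 2*H/(1 + g) (w(g, H) = (2*H)/(1 + g) = 2*H/(1 + g))
n(O) = 1
w(-20, -131) - n(-193) = 2*(-131)/(1 - 20) - 1*1 = 2*(-131)/(-19) - 1 = 2*(-131)*(-1/19) - 1 = 262/19 - 1 = 243/19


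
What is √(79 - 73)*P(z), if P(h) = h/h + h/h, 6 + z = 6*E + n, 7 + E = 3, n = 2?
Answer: 2*√6 ≈ 4.8990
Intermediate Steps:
E = -4 (E = -7 + 3 = -4)
z = -28 (z = -6 + (6*(-4) + 2) = -6 + (-24 + 2) = -6 - 22 = -28)
P(h) = 2 (P(h) = 1 + 1 = 2)
√(79 - 73)*P(z) = √(79 - 73)*2 = √6*2 = 2*√6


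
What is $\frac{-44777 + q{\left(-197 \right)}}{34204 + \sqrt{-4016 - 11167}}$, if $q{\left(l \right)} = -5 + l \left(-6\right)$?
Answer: $- \frac{1491294400}{1169928799} + \frac{130800 i \sqrt{1687}}{1169928799} \approx -1.2747 + 0.004592 i$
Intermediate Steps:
$q{\left(l \right)} = -5 - 6 l$
$\frac{-44777 + q{\left(-197 \right)}}{34204 + \sqrt{-4016 - 11167}} = \frac{-44777 - -1177}{34204 + \sqrt{-4016 - 11167}} = \frac{-44777 + \left(-5 + 1182\right)}{34204 + \sqrt{-15183}} = \frac{-44777 + 1177}{34204 + 3 i \sqrt{1687}} = - \frac{43600}{34204 + 3 i \sqrt{1687}}$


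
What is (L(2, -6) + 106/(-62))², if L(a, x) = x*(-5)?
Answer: 769129/961 ≈ 800.34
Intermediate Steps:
L(a, x) = -5*x
(L(2, -6) + 106/(-62))² = (-5*(-6) + 106/(-62))² = (30 + 106*(-1/62))² = (30 - 53/31)² = (877/31)² = 769129/961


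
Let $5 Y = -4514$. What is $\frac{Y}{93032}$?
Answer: $- \frac{2257}{232580} \approx -0.0097042$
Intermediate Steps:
$Y = - \frac{4514}{5}$ ($Y = \frac{1}{5} \left(-4514\right) = - \frac{4514}{5} \approx -902.8$)
$\frac{Y}{93032} = - \frac{4514}{5 \cdot 93032} = \left(- \frac{4514}{5}\right) \frac{1}{93032} = - \frac{2257}{232580}$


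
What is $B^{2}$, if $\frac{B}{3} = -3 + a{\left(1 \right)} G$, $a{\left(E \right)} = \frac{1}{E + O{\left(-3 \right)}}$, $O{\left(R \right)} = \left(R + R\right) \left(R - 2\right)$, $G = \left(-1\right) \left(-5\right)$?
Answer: $\frac{69696}{961} \approx 72.524$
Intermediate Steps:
$G = 5$
$O{\left(R \right)} = 2 R \left(-2 + R\right)$
$a{\left(E \right)} = \frac{1}{30 + E}$ ($a{\left(E \right)} = \frac{1}{E + 2 \left(-3\right) \left(-2 - 3\right)} = \frac{1}{E + 2 \left(-3\right) \left(-5\right)} = \frac{1}{E + 30} = \frac{1}{30 + E}$)
$B = - \frac{264}{31}$ ($B = 3 \left(-3 + \frac{1}{30 + 1} \cdot 5\right) = 3 \left(-3 + \frac{1}{31} \cdot 5\right) = 3 \left(-3 + \frac{5}{31}\right) = 3 \left(- \frac{88}{31}\right) = - \frac{264}{31} \approx -8.5161$)
$B^{2} = \left(- \frac{264}{31}\right)^{2} = \frac{69696}{961}$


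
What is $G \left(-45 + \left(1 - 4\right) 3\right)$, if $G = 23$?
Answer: $-1242$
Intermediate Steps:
$G \left(-45 + \left(1 - 4\right) 3\right) = 23 \left(-45 + \left(1 - 4\right) 3\right) = 23 \left(-45 - 9\right) = 23 \left(-54\right) = -1242$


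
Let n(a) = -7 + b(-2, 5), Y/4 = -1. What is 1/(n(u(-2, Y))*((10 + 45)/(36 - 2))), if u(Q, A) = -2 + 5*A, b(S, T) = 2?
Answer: -34/275 ≈ -0.12364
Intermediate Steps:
Y = -4 (Y = 4*(-1) = -4)
n(a) = -5 (n(a) = -7 + 2 = -5)
1/(n(u(-2, Y))*((10 + 45)/(36 - 2))) = 1/(-5*(10 + 45)/(36 - 2)) = 1/(-275/34) = -34/275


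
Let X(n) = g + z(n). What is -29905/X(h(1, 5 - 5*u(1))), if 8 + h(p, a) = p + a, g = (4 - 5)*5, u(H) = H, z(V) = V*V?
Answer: -29905/44 ≈ -679.66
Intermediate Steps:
z(V) = V**2
g = -5 (g = -1*5 = -5)
h(p, a) = -8 + a + p (h(p, a) = -8 + (p + a) = -8 + (a + p) = -8 + a + p)
X(n) = -5 + n**2
-29905/X(h(1, 5 - 5*u(1))) = -29905/(-5 + (-8 + (5 - 5*1) + 1)**2) = -29905/(-5 + (-8 + (5 - 5) + 1)**2) = -29905/(-5 + (-8 + 0 + 1)**2) = -29905/(-5 + (-7)**2) = -29905/(-5 + 49) = -29905/44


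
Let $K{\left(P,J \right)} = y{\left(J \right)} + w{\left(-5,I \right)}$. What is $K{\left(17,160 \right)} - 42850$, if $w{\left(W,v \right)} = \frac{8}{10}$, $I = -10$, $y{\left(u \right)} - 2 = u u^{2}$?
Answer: $\frac{20265764}{5} \approx 4.0532 \cdot 10^{6}$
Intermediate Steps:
$y{\left(u \right)} = 2 + u^{3}$ ($y{\left(u \right)} = 2 + u u^{2} = 2 + u^{3}$)
$w{\left(W,v \right)} = \frac{4}{5}$ ($w{\left(W,v \right)} = 8 \cdot \frac{1}{10} = \frac{4}{5}$)
$K{\left(P,J \right)} = \frac{14}{5} + J^{3}$ ($K{\left(P,J \right)} = \left(2 + J^{3}\right) + \frac{4}{5} = \frac{14}{5} + J^{3}$)
$K{\left(17,160 \right)} - 42850 = \left(\frac{14}{5} + 160^{3}\right) - 42850 = \left(\frac{14}{5} + 4096000\right) - 42850 = \frac{20480014}{5} - 42850 = \frac{20265764}{5}$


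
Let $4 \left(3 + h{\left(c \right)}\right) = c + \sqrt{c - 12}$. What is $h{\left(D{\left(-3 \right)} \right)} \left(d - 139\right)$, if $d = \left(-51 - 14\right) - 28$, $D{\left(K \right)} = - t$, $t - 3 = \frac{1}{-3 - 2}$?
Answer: $\frac{4292}{5} - \frac{58 i \sqrt{370}}{5} \approx 858.4 - 223.13 i$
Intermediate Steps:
$t = \frac{14}{5}$ ($t = 3 + \frac{1}{-3 - 2} = 3 + \frac{1}{-5} = 3 - \frac{1}{5} = \frac{14}{5} \approx 2.8$)
$D{\left(K \right)} = - \frac{14}{5}$ ($D{\left(K \right)} = \left(-1\right) \frac{14}{5} = - \frac{14}{5}$)
$d = -93$ ($d = -65 - 28 = -93$)
$h{\left(c \right)} = -3 + \frac{c}{4} + \frac{\sqrt{-12 + c}}{4}$ ($h{\left(c \right)} = -3 + \frac{c + \sqrt{c - 12}}{4} = -3 + \frac{c + \sqrt{-12 + c}}{4} = -3 + \left(\frac{c}{4} + \frac{\sqrt{-12 + c}}{4}\right) = -3 + \frac{c}{4} + \frac{\sqrt{-12 + c}}{4}$)
$h{\left(D{\left(-3 \right)} \right)} \left(d - 139\right) = \left(-3 + \frac{1}{4} \left(- \frac{14}{5}\right) + \frac{\sqrt{-12 - \frac{14}{5}}}{4}\right) \left(-93 - 139\right) = \left(-3 - \frac{7}{10} + \frac{\sqrt{- \frac{74}{5}}}{4}\right) \left(-232\right) = \left(-3 - \frac{7}{10} + \frac{\frac{1}{5} i \sqrt{370}}{4}\right) \left(-232\right) = \left(-3 - \frac{7}{10} + \frac{i \sqrt{370}}{20}\right) \left(-232\right) = \left(- \frac{37}{10} + \frac{i \sqrt{370}}{20}\right) \left(-232\right) = \frac{4292}{5} - \frac{58 i \sqrt{370}}{5}$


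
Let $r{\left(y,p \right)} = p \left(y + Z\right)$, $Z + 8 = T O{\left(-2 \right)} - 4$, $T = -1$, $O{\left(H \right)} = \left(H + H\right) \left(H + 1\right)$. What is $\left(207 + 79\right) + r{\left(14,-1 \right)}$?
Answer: $288$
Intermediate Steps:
$O{\left(H \right)} = 2 H \left(1 + H\right)$
$Z = -16$ ($Z = -8 - \left(4 + 2 \left(-2\right) \left(1 - 2\right)\right) = -8 - \left(4 + 2 \left(-2\right) \left(-1\right)\right) = -8 - 8 = -16$)
$r{\left(y,p \right)} = p \left(-16 + y\right)$ ($r{\left(y,p \right)} = p \left(y - 16\right) = p \left(-16 + y\right)$)
$\left(207 + 79\right) + r{\left(14,-1 \right)} = \left(207 + 79\right) - \left(-16 + 14\right) = 286 - -2 = 286 + 2 = 288$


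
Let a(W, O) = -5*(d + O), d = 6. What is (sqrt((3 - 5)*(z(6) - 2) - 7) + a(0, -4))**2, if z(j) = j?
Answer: (10 - I*sqrt(15))**2 ≈ 85.0 - 77.46*I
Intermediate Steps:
a(W, O) = -30 - 5*O (a(W, O) = -5*(6 + O) = -30 - 5*O)
(sqrt((3 - 5)*(z(6) - 2) - 7) + a(0, -4))**2 = (sqrt((3 - 5)*(6 - 2) - 7) + (-30 - 5*(-4)))**2 = (sqrt(-2*4 - 7) + (-30 + 20))**2 = (sqrt(-8 - 7) - 10)**2 = (sqrt(-15) - 10)**2 = (I*sqrt(15) - 10)**2 = (-10 + I*sqrt(15))**2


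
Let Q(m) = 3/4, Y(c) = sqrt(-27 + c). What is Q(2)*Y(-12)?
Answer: 3*I*sqrt(39)/4 ≈ 4.6837*I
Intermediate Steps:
Q(m) = 3/4 (Q(m) = 3*(1/4) = 3/4)
Q(2)*Y(-12) = 3*sqrt(-27 - 12)/4 = 3*sqrt(-39)/4 = 3*(I*sqrt(39))/4 = 3*I*sqrt(39)/4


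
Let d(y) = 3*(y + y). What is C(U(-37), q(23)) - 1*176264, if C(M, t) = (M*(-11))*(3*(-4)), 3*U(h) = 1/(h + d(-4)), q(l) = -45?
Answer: -10752148/61 ≈ -1.7626e+5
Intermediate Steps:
d(y) = 6*y (d(y) = 3*(2*y) = 6*y)
U(h) = 1/(3*(-24 + h)) (U(h) = 1/(3*(h + 6*(-4))) = 1/(3*(h - 24)) = 1/(3*(-24 + h)))
C(M, t) = 132*M (C(M, t) = -11*M*(-12) = 132*M)
C(U(-37), q(23)) - 1*176264 = 132*(1/(3*(-24 - 37))) - 1*176264 = 132*((⅓)/(-61)) - 176264 = 132*((⅓)*(-1/61)) - 176264 = 132*(-1/183) - 176264 = -44/61 - 176264 = -10752148/61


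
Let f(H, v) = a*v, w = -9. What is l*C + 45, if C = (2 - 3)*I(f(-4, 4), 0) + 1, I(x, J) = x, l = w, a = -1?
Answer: 0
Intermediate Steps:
l = -9
f(H, v) = -v
C = 5 (C = (2 - 3)*(-1*4) + 1 = -1*(-4) + 1 = 4 + 1 = 5)
l*C + 45 = -9*5 + 45 = -45 + 45 = 0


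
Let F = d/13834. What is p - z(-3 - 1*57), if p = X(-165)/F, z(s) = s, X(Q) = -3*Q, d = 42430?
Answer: 939363/4243 ≈ 221.39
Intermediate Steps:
F = 21215/6917 (F = 42430/13834 = 42430*(1/13834) = 21215/6917 ≈ 3.0671)
p = 684783/4243 (p = (-3*(-165))/(21215/6917) = 495*(6917/21215) = 684783/4243 ≈ 161.39)
p - z(-3 - 1*57) = 684783/4243 - (-3 - 1*57) = 684783/4243 - (-3 - 57) = 684783/4243 - 1*(-60) = 684783/4243 + 60 = 939363/4243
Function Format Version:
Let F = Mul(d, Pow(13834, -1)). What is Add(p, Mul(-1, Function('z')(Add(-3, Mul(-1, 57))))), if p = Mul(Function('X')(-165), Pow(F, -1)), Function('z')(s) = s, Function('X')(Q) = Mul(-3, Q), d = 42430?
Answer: Rational(939363, 4243) ≈ 221.39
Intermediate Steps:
F = Rational(21215, 6917) (F = Mul(42430, Pow(13834, -1)) = Mul(42430, Rational(1, 13834)) = Rational(21215, 6917) ≈ 3.0671)
p = Rational(684783, 4243) (p = Mul(Mul(-3, -165), Pow(Rational(21215, 6917), -1)) = Mul(495, Rational(6917, 21215)) = Rational(684783, 4243) ≈ 161.39)
Add(p, Mul(-1, Function('z')(Add(-3, Mul(-1, 57))))) = Add(Rational(684783, 4243), Mul(-1, Add(-3, Mul(-1, 57)))) = Add(Rational(684783, 4243), Mul(-1, Add(-3, -57))) = Add(Rational(684783, 4243), Mul(-1, -60)) = Add(Rational(684783, 4243), 60) = Rational(939363, 4243)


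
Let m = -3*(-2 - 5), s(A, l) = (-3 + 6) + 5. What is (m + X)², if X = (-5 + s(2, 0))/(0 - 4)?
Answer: 6561/16 ≈ 410.06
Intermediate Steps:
s(A, l) = 8 (s(A, l) = 3 + 5 = 8)
m = 21 (m = -3*(-7) = 21)
X = -¾ (X = (-5 + 8)/(0 - 4) = 3/(-4) = 3*(-¼) = -¾ ≈ -0.75000)
(m + X)² = (21 - ¾)² = (81/4)² = 6561/16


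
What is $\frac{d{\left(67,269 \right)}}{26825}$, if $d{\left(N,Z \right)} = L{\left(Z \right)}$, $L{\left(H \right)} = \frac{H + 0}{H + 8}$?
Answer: $\frac{269}{7430525} \approx 3.6202 \cdot 10^{-5}$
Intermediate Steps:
$L{\left(H \right)} = \frac{H}{8 + H}$
$d{\left(N,Z \right)} = \frac{Z}{8 + Z}$
$\frac{d{\left(67,269 \right)}}{26825} = \frac{269 \frac{1}{8 + 269}}{26825} = \frac{269}{277} \cdot \frac{1}{26825} = \frac{269}{7430525}$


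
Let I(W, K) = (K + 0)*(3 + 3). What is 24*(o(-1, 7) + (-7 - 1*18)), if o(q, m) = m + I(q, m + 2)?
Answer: 864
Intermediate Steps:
I(W, K) = 6*K (I(W, K) = K*6 = 6*K)
o(q, m) = 12 + 7*m (o(q, m) = m + 6*(m + 2) = m + 6*(2 + m) = m + (12 + 6*m) = 12 + 7*m)
24*(o(-1, 7) + (-7 - 1*18)) = 24*((12 + 7*7) + (-7 - 1*18)) = 24*((12 + 49) + (-7 - 18)) = 24*(61 - 25) = 24*36 = 864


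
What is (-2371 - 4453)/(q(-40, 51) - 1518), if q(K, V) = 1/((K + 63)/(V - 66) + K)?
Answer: 4251352/945729 ≈ 4.4953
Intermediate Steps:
q(K, V) = 1/(K + (63 + K)/(-66 + V)) (q(K, V) = 1/((63 + K)/(-66 + V) + K) = 1/(K + (63 + K)/(-66 + V)))
(-2371 - 4453)/(q(-40, 51) - 1518) = (-2371 - 4453)/((-66 + 51)/(63 - 65*(-40) - 40*51) - 1518) = -6824/(-15/(63 + 2600 - 2040) - 1518) = -6824/(-15/623 - 1518) = -6824/(-945729/623) = -6824*(-623/945729) = 4251352/945729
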